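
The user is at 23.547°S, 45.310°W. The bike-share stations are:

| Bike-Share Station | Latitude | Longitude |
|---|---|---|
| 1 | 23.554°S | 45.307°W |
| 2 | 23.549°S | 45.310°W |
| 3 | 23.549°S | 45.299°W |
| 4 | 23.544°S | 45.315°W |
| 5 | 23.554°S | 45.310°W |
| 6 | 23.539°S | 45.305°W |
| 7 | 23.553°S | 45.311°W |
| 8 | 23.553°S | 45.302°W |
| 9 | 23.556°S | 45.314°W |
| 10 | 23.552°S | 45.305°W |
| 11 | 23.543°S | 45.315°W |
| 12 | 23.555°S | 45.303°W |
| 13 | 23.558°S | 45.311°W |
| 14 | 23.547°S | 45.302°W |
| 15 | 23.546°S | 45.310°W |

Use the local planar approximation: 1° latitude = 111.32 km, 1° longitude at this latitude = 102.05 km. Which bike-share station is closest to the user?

Distances from 23.547°S, 45.310°W:
1: √((-0.007·111.32)² + (0.003·102.05)²) = √(0.60721 + 0.09373) = 0.837 km
2: √((-0.002·111.32)² + (0.000·102.05)²) = √(0.04957 + 0.00000) = 0.223 km
3: √((-0.002·111.32)² + (0.011·102.05)²) = √(0.04957 + 1.26012) = 1.144 km
4: √((0.003·111.32)² + (-0.005·102.05)²) = √(0.11153 + 0.26036) = 0.610 km
5: √((-0.007·111.32)² + (0.000·102.05)²) = √(0.60721 + 0.00000) = 0.779 km
6: √((0.008·111.32)² + (0.005·102.05)²) = √(0.79310 + 0.26036) = 1.026 km
7: √((-0.006·111.32)² + (-0.001·102.05)²) = √(0.44612 + 0.01041) = 0.676 km
8: √((-0.006·111.32)² + (0.008·102.05)²) = √(0.44612 + 0.66651) = 1.055 km
9: √((-0.009·111.32)² + (-0.004·102.05)²) = √(1.00376 + 0.16663) = 1.082 km
10: √((-0.005·111.32)² + (0.005·102.05)²) = √(0.30980 + 0.26036) = 0.755 km
11: √((0.004·111.32)² + (-0.005·102.05)²) = √(0.19827 + 0.26036) = 0.677 km
12: √((-0.008·111.32)² + (0.007·102.05)²) = √(0.79310 + 0.51030) = 1.142 km
13: √((-0.011·111.32)² + (-0.001·102.05)²) = √(1.49945 + 0.01041) = 1.229 km
14: √((0.000·111.32)² + (0.008·102.05)²) = √(0.00000 + 0.66651) = 0.816 km
15: √((0.001·111.32)² + (0.000·102.05)²) = √(0.01239 + 0.00000) = 0.111 km
Minimum: 15 at 0.111 km.

15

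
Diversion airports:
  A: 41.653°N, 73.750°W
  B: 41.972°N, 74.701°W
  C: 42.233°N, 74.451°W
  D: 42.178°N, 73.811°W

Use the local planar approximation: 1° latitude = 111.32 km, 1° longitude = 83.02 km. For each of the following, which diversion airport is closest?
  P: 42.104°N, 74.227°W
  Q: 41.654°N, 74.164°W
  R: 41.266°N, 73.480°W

P→C; Q→A; R→A

P at 42.104°N, 74.227°W:
  A: 63.944 km
  B: 42.005 km
  C: 23.496 km
  D: 35.505 km
  → nearest: C (23.496 km)
Q at 41.654°N, 74.164°W:
  A: 34.370 km
  B: 56.927 km
  C: 68.717 km
  D: 65.280 km
  → nearest: A (34.370 km)
R at 41.266°N, 73.480°W:
  A: 48.563 km
  B: 128.266 km
  C: 134.485 km
  D: 105.177 km
  → nearest: A (48.563 km)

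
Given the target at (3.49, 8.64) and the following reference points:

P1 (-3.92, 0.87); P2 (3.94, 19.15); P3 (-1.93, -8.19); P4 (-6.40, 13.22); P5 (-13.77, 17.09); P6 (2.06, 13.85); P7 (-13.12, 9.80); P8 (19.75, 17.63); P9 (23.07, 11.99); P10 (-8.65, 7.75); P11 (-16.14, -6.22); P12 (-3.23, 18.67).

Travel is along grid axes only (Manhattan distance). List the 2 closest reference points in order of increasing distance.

Distances from (3.49, 8.64):
P1: |-7.41| + |-7.77| = 7.41 + 7.77 = 15.18
P2: |0.45| + |10.51| = 0.45 + 10.51 = 10.96
P3: |-5.42| + |-16.83| = 5.42 + 16.83 = 22.25
P4: |-9.89| + |4.58| = 9.89 + 4.58 = 14.47
P5: |-17.26| + |8.45| = 17.26 + 8.45 = 25.71
P6: |-1.43| + |5.21| = 1.43 + 5.21 = 6.64
P7: |-16.61| + |1.16| = 16.61 + 1.16 = 17.77
P8: |16.26| + |8.99| = 16.26 + 8.99 = 25.25
P9: |19.58| + |3.35| = 19.58 + 3.35 = 22.93
P10: |-12.14| + |-0.89| = 12.14 + 0.89 = 13.03
P11: |-19.63| + |-14.86| = 19.63 + 14.86 = 34.49
P12: |-6.72| + |10.03| = 6.72 + 10.03 = 16.75
Sorted: P6 (6.64) < P2 (10.96) < P10 (13.03) < P4 (14.47) < …

P6, P2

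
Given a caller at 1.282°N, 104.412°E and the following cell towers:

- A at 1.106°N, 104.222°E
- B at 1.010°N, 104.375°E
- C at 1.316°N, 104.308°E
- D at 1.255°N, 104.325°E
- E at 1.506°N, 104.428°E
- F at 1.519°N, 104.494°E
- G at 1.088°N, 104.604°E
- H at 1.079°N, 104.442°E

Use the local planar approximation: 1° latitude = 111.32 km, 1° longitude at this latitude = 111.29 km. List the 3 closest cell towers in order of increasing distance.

D, C, H

Distances from 1.282°N, 104.412°E:
A: 28.827 km
B: 30.558 km
C: 12.177 km
D: 10.138 km
E: 24.999 km
F: 27.917 km
G: 30.380 km
H: 22.843 km
Sorted: D (10.138 km) < C (12.177 km) < H (22.843 km) < E (24.999 km) < F (27.917 km) < …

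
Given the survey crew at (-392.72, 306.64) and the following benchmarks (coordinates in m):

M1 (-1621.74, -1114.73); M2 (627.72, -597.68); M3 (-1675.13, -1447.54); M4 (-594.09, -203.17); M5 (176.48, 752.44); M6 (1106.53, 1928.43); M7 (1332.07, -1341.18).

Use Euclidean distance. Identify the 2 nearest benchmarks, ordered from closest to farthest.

Distances from (-392.72, 306.64):
M1: √((-1229.02)² + (-1421.37)²) = √(1510490.1604 + 2020292.6769) = 1879.04 m
M2: √((1020.44)² + (-904.32)²) = √(1041297.7936 + 817794.6624) = 1363.49 m
M3: √((-1282.41)² + (-1754.18)²) = √(1644575.4081 + 3077147.4724) = 2172.95 m
M4: √((-201.37)² + (-509.81)²) = √(40549.8769 + 259906.2361) = 548.14 m
M5: √((569.20)² + (445.80)²) = √(323988.6400 + 198737.6400) = 723.00 m
M6: √((1499.25)² + (1621.79)²) = √(2247750.5625 + 2630202.8041) = 2208.61 m
M7: √((1724.79)² + (-1647.82)²) = √(2974900.5441 + 2715310.7524) = 2385.42 m
Sorted: M4 (548.14 m) < M5 (723.00 m) < M2 (1363.49 m) < M1 (1879.04 m) < …

M4, M5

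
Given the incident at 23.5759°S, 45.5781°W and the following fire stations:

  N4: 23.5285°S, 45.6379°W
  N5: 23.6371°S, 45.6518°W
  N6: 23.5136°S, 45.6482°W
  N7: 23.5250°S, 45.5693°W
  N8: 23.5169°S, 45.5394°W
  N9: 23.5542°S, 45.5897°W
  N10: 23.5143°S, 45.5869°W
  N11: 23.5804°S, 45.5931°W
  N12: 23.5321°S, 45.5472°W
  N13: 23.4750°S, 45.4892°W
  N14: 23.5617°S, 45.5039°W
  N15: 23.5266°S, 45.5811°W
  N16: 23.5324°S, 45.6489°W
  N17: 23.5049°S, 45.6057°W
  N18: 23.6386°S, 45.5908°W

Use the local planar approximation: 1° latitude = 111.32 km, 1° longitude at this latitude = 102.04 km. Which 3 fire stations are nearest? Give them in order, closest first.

Distances from 23.5759°S, 45.5781°W:
N4: √((0.0474·111.32)² + (-0.0598·102.04)²) = √(27.842170 + 37.234306) = 8.0670 km
N5: √((-0.0612·111.32)² + (-0.0737·102.04)²) = √(46.414026 + 56.555634) = 10.1474 km
N6: √((0.0623·111.32)² + (-0.0701·102.04)²) = √(48.097498 + 51.165466) = 9.9631 km
N7: √((0.0509·111.32)² + (0.0088·102.04)²) = √(32.105686 + 0.806318) = 5.7369 km
N8: √((0.0590·111.32)² + (0.0387·102.04)²) = √(43.137048 + 15.594190) = 7.6636 km
N9: √((0.0217·111.32)² + (-0.0116·102.04)²) = √(5.835336 + 1.401060) = 2.6901 km
N10: √((0.0616·111.32)² + (-0.0088·102.04)²) = √(47.022728 + 0.806318) = 6.9159 km
N11: √((-0.0045·111.32)² + (-0.0150·102.04)²) = √(0.250941 + 2.342736) = 1.6105 km
N12: √((0.0438·111.32)² + (0.0309·102.04)²) = √(23.773582 + 9.941636) = 5.8065 km
N13: √((0.1009·111.32)² + (0.0889·102.04)²) = √(126.162047 + 82.289500) = 14.4379 km
N14: √((0.0142·111.32)² + (0.0742·102.04)²) = √(2.498752 + 57.325613) = 7.7346 km
N15: √((0.0493·111.32)² + (-0.0030·102.04)²) = √(30.118978 + 0.093709) = 5.4966 km
N16: √((0.0435·111.32)² + (-0.0708·102.04)²) = √(23.449031 + 52.192418) = 8.6972 km
N17: √((0.0710·111.32)² + (-0.0276·102.04)²) = √(62.468790 + 7.931568) = 8.3905 km
N18: √((-0.0627·111.32)² + (-0.0127·102.04)²) = √(48.717105 + 1.679378) = 7.0990 km
Sorted: N11 (1.6105 km) < N9 (2.6901 km) < N15 (5.4966 km) < N7 (5.7369 km) < N12 (5.8065 km) < …

N11, N9, N15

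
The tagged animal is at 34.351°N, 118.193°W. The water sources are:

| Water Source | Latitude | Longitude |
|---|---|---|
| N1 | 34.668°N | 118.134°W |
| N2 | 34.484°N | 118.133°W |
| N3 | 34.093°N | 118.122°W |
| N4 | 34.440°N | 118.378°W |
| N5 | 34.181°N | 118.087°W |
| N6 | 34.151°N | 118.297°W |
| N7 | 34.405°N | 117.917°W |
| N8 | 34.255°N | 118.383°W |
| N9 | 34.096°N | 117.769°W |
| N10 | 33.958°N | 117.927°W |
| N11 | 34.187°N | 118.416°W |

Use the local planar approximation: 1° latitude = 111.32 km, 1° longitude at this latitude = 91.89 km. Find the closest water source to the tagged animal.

N2

Distances from 34.351°N, 118.193°W:
N1: 35.702 km
N2: 15.799 km
N3: 29.452 km
N4: 19.676 km
N5: 21.284 km
N6: 24.228 km
N7: 26.064 km
N8: 20.470 km
N9: 48.206 km
N10: 50.114 km
N11: 27.444 km
Minimum: N2 at 15.799 km.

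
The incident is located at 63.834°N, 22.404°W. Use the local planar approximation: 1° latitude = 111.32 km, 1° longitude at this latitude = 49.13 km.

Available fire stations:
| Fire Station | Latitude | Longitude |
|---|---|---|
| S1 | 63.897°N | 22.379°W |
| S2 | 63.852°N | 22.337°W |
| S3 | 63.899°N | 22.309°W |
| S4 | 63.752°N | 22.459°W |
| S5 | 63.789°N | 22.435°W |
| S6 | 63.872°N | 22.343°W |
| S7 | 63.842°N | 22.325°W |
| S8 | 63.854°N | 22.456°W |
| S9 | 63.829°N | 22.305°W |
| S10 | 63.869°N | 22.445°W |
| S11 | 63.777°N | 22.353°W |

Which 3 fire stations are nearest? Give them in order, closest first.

S8, S2, S7

Distances from 63.834°N, 22.404°W:
S1: √((0.063·111.32)² + (0.025·49.13)²) = √(49.18441 + 1.50860) = 7.120 km
S2: √((0.018·111.32)² + (0.067·49.13)²) = √(4.01505 + 10.83535) = 3.854 km
S3: √((0.065·111.32)² + (0.095·49.13)²) = √(52.35680 + 21.78416) = 8.611 km
S4: √((-0.082·111.32)² + (-0.055·49.13)²) = √(83.32477 + 7.30161) = 9.520 km
S5: √((-0.045·111.32)² + (-0.031·49.13)²) = √(25.09409 + 2.31962) = 5.236 km
S6: √((0.038·111.32)² + (0.061·49.13)²) = √(17.89425 + 8.98159) = 5.184 km
S7: √((0.008·111.32)² + (0.079·49.13)²) = √(0.79310 + 15.06426) = 3.982 km
S8: √((0.020·111.32)² + (-0.052·49.13)²) = √(4.95686 + 6.52680) = 3.389 km
S9: √((-0.005·111.32)² + (0.099·49.13)²) = √(0.30980 + 23.65723) = 4.896 km
S10: √((0.035·111.32)² + (-0.041·49.13)²) = √(15.18037 + 4.05753) = 4.386 km
S11: √((-0.057·111.32)² + (0.051·49.13)²) = √(40.26207 + 6.27818) = 6.822 km
Sorted: S8 (3.389 km) < S2 (3.854 km) < S7 (3.982 km) < S10 (4.386 km) < S9 (4.896 km) < …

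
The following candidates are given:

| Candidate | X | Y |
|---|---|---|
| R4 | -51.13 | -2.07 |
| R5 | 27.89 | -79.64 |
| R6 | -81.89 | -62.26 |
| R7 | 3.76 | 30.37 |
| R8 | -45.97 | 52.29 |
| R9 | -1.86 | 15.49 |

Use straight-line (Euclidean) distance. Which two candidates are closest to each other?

R7 and R9

Pairwise distances:
R7–R9: 15.91
R4–R9: 52.31
R7–R8: 54.35
R4–R8: 54.60
R8–R9: 57.45
R4–R7: 63.76
R4–R6: 67.59
R5–R9: 99.67
R4–R5: 110.73
R5–R6: 111.15
R6–R9: 111.58
R5–R7: 112.63
R6–R8: 120.05
R6–R7: 126.16
R5–R8: 151.20
Closest pair: R7–R9 at 15.91.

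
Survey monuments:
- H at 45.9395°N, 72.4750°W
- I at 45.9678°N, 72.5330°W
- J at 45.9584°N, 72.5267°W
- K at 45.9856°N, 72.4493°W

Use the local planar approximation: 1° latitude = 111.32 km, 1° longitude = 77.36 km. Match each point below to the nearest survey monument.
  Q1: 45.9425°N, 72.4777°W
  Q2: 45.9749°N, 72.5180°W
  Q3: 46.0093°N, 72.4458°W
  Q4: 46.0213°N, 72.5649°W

Q1→H; Q2→I; Q3→K; Q4→I

Q1 at 45.9425°N, 72.4777°W:
  H: 0.3939 km
  I: 5.1219 km
  J: 4.1835 km
  K: 5.2770 km
  → nearest: H (0.3939 km)
Q2 at 45.9749°N, 72.5180°W:
  H: 5.1570 km
  I: 1.4040 km
  J: 1.9562 km
  K: 5.4465 km
  → nearest: I (1.4040 km)
Q3 at 46.0093°N, 72.4458°W:
  H: 8.0918 km
  I: 8.1761 km
  J: 8.4424 km
  K: 2.6521 km
  → nearest: K (2.6521 km)
Q4 at 46.0213°N, 72.5649°W:
  H: 11.4580 km
  I: 6.4467 km
  J: 7.6001 km
  K: 9.7861 km
  → nearest: I (6.4467 km)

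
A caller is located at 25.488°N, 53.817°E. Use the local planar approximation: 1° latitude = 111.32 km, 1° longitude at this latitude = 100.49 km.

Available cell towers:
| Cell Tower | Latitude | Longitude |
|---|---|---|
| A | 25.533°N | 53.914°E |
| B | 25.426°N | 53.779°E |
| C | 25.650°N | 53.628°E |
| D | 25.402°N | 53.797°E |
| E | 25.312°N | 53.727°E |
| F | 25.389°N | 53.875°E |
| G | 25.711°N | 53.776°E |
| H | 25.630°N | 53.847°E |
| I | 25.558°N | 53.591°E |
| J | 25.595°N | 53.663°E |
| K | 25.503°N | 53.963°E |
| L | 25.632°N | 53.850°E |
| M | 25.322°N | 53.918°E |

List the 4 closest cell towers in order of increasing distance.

Distances from 25.488°N, 53.817°E:
A: √((0.045·111.32)² + (0.097·100.49)²) = √(25.09409 + 95.01434) = 10.959 km
B: √((-0.062·111.32)² + (-0.038·100.49)²) = √(47.63540 + 14.58186) = 7.888 km
C: √((0.162·111.32)² + (-0.189·100.49)²) = √(325.21939 + 360.71923) = 26.190 km
D: √((-0.086·111.32)² + (-0.020·100.49)²) = √(91.65229 + 4.03930) = 9.782 km
E: √((-0.176·111.32)² + (-0.090·100.49)²) = √(383.85900 + 81.79574) = 21.579 km
F: √((-0.099·111.32)² + (0.058·100.49)²) = √(121.45539 + 33.97048) = 12.467 km
G: √((0.223·111.32)² + (-0.041·100.49)²) = √(616.24885 + 16.97514) = 25.164 km
H: √((0.142·111.32)² + (0.030·100.49)²) = √(249.87516 + 9.08842) = 16.092 km
I: √((0.070·111.32)² + (-0.226·100.49)²) = √(60.72150 + 515.77771) = 24.010 km
J: √((0.107·111.32)² + (-0.154·100.49)²) = √(141.87764 + 239.48986) = 19.529 km
K: √((0.015·111.32)² + (0.146·100.49)²) = √(2.78823 + 215.25409) = 14.766 km
L: √((0.144·111.32)² + (0.033·100.49)²) = √(256.96346 + 10.99698) = 16.369 km
M: √((-0.166·111.32)² + (0.101·100.49)²) = √(341.47788 + 103.01215) = 21.083 km
Sorted: B (7.888 km) < D (9.782 km) < A (10.959 km) < F (12.467 km) < K (14.766 km) < H (16.092 km) < …

B, D, A, F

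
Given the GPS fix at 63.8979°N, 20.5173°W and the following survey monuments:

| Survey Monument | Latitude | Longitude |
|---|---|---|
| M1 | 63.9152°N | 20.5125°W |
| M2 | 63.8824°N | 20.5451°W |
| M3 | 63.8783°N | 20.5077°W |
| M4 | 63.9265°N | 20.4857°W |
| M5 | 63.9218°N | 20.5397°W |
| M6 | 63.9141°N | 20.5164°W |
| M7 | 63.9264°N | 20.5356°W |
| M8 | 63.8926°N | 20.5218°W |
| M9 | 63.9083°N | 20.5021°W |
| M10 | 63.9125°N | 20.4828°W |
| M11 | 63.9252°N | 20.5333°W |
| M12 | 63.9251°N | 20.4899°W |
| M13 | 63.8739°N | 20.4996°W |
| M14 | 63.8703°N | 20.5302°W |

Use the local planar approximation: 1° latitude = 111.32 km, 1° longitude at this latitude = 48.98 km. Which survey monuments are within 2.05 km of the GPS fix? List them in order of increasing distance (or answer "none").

M8, M9, M6, M1

Distances from 63.8979°N, 20.5173°W:
M1: √((0.0173·111.32)² + (0.0048·48.98)²) = √(3.708844 + 0.055274) = 1.9401 km
M2: √((-0.0155·111.32)² + (-0.0278·48.98)²) = √(2.977212 + 1.854074) = 2.1980 km
M3: √((-0.0196·111.32)² + (0.0096·48.98)²) = √(4.760565 + 0.221096) = 2.2320 km
M4: √((0.0286·111.32)² + (0.0316·48.98)²) = √(10.136277 + 2.395586) = 3.5400 km
M5: √((0.0239·111.32)² + (-0.0224·48.98)²) = √(7.078516 + 1.203743) = 2.8779 km
M6: √((0.0162·111.32)² + (0.0009·48.98)²) = √(3.252194 + 0.001943) = 1.8039 km
M7: √((0.0285·111.32)² + (-0.0183·48.98)²) = √(10.065518 + 0.803415) = 3.2968 km
M8: √((-0.0053·111.32)² + (-0.0045·48.98)²) = √(0.348095 + 0.048581) = 0.6298 km
M9: √((0.0104·111.32)² + (0.0152·48.98)²) = √(1.340334 + 0.554274) = 1.3764 km
M10: √((0.0146·111.32)² + (0.0345·48.98)²) = √(2.641509 + 2.855458) = 2.3446 km
M11: √((0.0273·111.32)² + (-0.0160·48.98)²) = √(9.235740 + 0.614154) = 3.1385 km
M12: √((0.0272·111.32)² + (0.0274·48.98)²) = √(9.168203 + 1.801104) = 3.3120 km
M13: √((-0.0240·111.32)² + (0.0177·48.98)²) = √(7.137874 + 0.751595) = 2.8088 km
M14: √((-0.0276·111.32)² + (-0.0129·48.98)²) = √(9.439838 + 0.399224) = 3.1367 km
Threshold 2.05 km: M8 (0.6298 km), M9 (1.3764 km), M6 (1.8039 km), M1 (1.9401 km) are within range.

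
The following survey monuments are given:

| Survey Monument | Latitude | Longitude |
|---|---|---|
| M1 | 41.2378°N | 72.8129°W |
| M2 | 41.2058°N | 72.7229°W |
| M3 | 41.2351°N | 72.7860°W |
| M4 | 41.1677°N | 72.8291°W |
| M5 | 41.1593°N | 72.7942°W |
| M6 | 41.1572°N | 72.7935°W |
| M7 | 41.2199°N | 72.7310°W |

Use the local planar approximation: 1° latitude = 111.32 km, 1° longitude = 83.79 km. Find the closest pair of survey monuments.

M5 and M6

Pairwise distances:
M1–M2: √((-0.0320·111.32)² + (0.0900·83.79)²) = √(12.689554 + 56.868189) = 8.3401 km
M1–M3: √((-0.0027·111.32)² + (0.0269·83.79)²) = √(0.090339 + 5.080295) = 2.2739 km
M1–M4: √((-0.0701·111.32)² + (-0.0162·83.79)²) = √(60.895112 + 1.842529) = 7.9207 km
M1–M5: √((-0.0785·111.32)² + (0.0187·83.79)²) = √(76.363480 + 2.455091) = 8.8780 km
M1–M6: √((-0.0806·111.32)² + (0.0194·83.79)²) = √(80.503818 + 2.642335) = 9.1185 km
M1–M7: √((-0.0179·111.32)² + (0.0819·83.79)²) = √(3.970566 + 47.092547) = 7.1458 km
M2–M3: √((0.0293·111.32)² + (-0.0631·83.79)²) = √(10.638530 + 27.953945) = 6.2123 km
M2–M4: √((-0.0381·111.32)² + (-0.1062·83.79)²) = √(17.988558 + 79.183267) = 9.8576 km
M2–M5: √((-0.0465·111.32)² + (-0.0713·83.79)²) = √(26.794910 + 35.691388) = 7.9048 km
M2–M6: √((-0.0486·111.32)² + (-0.0706·83.79)²) = √(29.269745 + 34.994016) = 8.0165 km
M2–M7: √((0.0141·111.32)² + (-0.0081·83.79)²) = √(2.463682 + 0.460632) = 1.7101 km
M3–M4: √((-0.0674·111.32)² + (-0.0431·83.79)²) = √(56.294529 + 13.041842) = 8.3268 km
M3–M5: √((-0.0758·111.32)² + (-0.0082·83.79)²) = √(71.200789 + 0.472076) = 8.4660 km
M3–M6: √((-0.0779·111.32)² + (-0.0075·83.79)²) = √(75.200601 + 0.394918) = 8.6946 km
M3–M7: √((-0.0152·111.32)² + (0.0550·83.79)²) = √(2.863081 + 21.237811) = 4.9093 km
M4–M5: √((-0.0084·111.32)² + (0.0349·83.79)²) = √(0.874390 + 8.551361) = 3.0701 km
M4–M6: √((-0.0105·111.32)² + (0.0356·83.79)²) = √(1.366234 + 8.897836) = 3.2038 km
M4–M7: √((0.0522·111.32)² + (0.0981·83.79)²) = √(33.766605 + 67.565096) = 10.0664 km
M5–M6: √((-0.0021·111.32)² + (0.0007·83.79)²) = √(0.054649 + 0.003440) = 0.2410 km
M5–M7: √((0.0606·111.32)² + (0.0632·83.79)²) = √(45.508408 + 28.042617) = 8.5762 km
M6–M7: √((0.0627·111.32)² + (0.0625·83.79)²) = √(48.717105 + 27.424860) = 8.7259 km
Closest pair: M5–M6 at 0.2410 km.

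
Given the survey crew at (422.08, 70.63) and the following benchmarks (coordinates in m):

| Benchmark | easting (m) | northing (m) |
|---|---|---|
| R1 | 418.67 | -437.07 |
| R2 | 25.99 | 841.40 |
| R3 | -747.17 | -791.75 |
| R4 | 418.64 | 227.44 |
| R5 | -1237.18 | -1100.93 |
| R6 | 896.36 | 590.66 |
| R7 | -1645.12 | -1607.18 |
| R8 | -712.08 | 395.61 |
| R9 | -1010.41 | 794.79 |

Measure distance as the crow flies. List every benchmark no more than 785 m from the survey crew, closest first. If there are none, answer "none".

R4, R1, R6

Distances from (422.08, 70.63):
R1: √((-3.41)² + (-507.70)²) = √(11.6281 + 257759.2900) = 507.71 m
R2: √((-396.09)² + (770.77)²) = √(156887.2881 + 594086.3929) = 866.59 m
R3: √((-1169.25)² + (-862.38)²) = √(1367145.5625 + 743699.2644) = 1452.87 m
R4: √((-3.44)² + (156.81)²) = √(11.8336 + 24589.3761) = 156.85 m
R5: √((-1659.26)² + (-1171.56)²) = √(2753143.7476 + 1372552.8336) = 2031.18 m
R6: √((474.28)² + (520.03)²) = √(224941.5184 + 270431.2009) = 703.83 m
R7: √((-2067.20)² + (-1677.81)²) = √(4273315.8400 + 2815046.3961) = 2662.40 m
R8: √((-1134.16)² + (324.98)²) = √(1286318.9056 + 105612.0004) = 1179.80 m
R9: √((-1432.49)² + (724.16)²) = √(2052027.6001 + 524407.7056) = 1605.13 m
Threshold 785 m: R4 (156.85 m), R1 (507.71 m), R6 (703.83 m) are within range.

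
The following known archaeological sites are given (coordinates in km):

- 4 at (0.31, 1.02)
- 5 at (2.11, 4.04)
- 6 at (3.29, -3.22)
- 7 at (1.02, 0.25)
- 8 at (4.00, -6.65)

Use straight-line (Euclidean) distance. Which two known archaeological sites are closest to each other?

4 and 7

Pairwise distances:
4–5: 3.52 km
4–6: 5.18 km
4–7: 1.05 km
4–8: 8.51 km
5–6: 7.36 km
5–7: 3.94 km
5–8: 10.86 km
6–7: 4.15 km
6–8: 3.50 km
7–8: 7.52 km
Closest pair: 4–7 at 1.05 km.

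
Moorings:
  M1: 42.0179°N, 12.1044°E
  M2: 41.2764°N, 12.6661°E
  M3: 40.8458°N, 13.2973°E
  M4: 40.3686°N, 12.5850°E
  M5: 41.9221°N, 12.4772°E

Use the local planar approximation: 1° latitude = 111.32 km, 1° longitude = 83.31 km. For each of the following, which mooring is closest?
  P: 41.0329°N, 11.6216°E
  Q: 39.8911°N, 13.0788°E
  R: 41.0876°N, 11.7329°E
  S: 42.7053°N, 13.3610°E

P→M2; Q→M4; R→M2; S→M5

P at 41.0329°N, 11.6216°E:
  M1: 116.7946 km
  M2: 91.1415 km
  M3: 141.1477 km
  M4: 109.1347 km
  M5: 121.9796 km
  → nearest: M2 (91.1415 km)
Q at 39.8911°N, 13.0788°E:
  M1: 250.2855 km
  M2: 157.9979 km
  M3: 107.8249 km
  M4: 67.2150 km
  M5: 231.5795 km
  → nearest: M4 (67.2150 km)
R at 41.0876°N, 11.7329°E:
  M1: 108.0868 km
  M2: 80.5357 km
  M3: 133.0807 km
  M4: 106.9842 km
  M5: 111.6903 km
  → nearest: M2 (80.5357 km)
S at 42.7053°N, 13.3610°E:
  M1: 129.6725 km
  M2: 169.2726 km
  M3: 207.0676 km
  M4: 268.0347 km
  M5: 114.1168 km
  → nearest: M5 (114.1168 km)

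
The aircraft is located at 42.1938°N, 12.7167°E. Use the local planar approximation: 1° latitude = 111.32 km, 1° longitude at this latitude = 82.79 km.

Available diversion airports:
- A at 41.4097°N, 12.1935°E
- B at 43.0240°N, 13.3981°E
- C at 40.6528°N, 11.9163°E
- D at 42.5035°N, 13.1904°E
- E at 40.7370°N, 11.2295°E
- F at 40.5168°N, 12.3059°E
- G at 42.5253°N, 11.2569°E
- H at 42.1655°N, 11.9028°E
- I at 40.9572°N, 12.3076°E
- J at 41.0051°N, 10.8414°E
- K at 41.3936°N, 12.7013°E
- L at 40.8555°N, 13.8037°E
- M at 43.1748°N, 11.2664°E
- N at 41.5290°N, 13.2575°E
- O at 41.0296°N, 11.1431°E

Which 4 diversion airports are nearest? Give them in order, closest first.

Distances from 42.1938°N, 12.7167°E:
A: 97.4428 km
B: 108.2751 km
C: 183.8979 km
D: 52.2169 km
E: 203.6155 km
F: 189.7563 km
G: 126.3653 km
H: 67.4564 km
I: 141.7637 km
J: 203.9967 km
K: 89.0874 km
L: 174.0506 km
M: 162.3040 km
N: 86.4952 km
O: 183.7615 km
Sorted: D (52.2169 km) < H (67.4564 km) < N (86.4952 km) < K (89.0874 km) < A (97.4428 km) < B (108.2751 km) < …

D, H, N, K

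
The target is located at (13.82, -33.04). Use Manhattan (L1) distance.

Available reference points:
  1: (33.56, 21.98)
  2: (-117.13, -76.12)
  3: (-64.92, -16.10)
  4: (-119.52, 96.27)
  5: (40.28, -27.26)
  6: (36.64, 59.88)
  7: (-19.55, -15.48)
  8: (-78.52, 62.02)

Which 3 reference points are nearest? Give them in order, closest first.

5, 7, 1

Distances from (13.82, -33.04):
1: |19.74| + |55.02| = 19.74 + 55.02 = 74.76
2: |-130.95| + |-43.08| = 130.95 + 43.08 = 174.03
3: |-78.74| + |16.94| = 78.74 + 16.94 = 95.68
4: |-133.34| + |129.31| = 133.34 + 129.31 = 262.65
5: |26.46| + |5.78| = 26.46 + 5.78 = 32.24
6: |22.82| + |92.92| = 22.82 + 92.92 = 115.74
7: |-33.37| + |17.56| = 33.37 + 17.56 = 50.93
8: |-92.34| + |95.06| = 92.34 + 95.06 = 187.40
Sorted: 5 (32.24) < 7 (50.93) < 1 (74.76) < 3 (95.68) < 6 (115.74) < …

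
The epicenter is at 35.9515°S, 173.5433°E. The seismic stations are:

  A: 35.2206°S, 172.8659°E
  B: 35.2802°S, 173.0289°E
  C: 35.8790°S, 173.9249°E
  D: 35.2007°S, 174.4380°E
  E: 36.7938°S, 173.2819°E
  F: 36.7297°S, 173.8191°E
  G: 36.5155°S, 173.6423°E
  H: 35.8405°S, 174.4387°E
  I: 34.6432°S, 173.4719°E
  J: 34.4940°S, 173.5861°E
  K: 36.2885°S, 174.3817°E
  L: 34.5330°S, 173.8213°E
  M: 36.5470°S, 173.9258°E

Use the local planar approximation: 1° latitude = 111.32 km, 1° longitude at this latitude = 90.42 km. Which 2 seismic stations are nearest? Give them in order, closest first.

C, G

Distances from 35.9515°S, 173.5433°E:
A: 101.8415 km
B: 88.0217 km
C: 35.4356 km
D: 116.3188 km
E: 96.6980 km
F: 90.1472 km
G: 63.4194 km
H: 81.8996 km
I: 145.7830 km
J: 162.2950 km
K: 84.5827 km
L: 159.8956 km
M: 74.7708 km
Sorted: C (35.4356 km) < G (63.4194 km) < M (74.7708 km) < H (81.8996 km) < …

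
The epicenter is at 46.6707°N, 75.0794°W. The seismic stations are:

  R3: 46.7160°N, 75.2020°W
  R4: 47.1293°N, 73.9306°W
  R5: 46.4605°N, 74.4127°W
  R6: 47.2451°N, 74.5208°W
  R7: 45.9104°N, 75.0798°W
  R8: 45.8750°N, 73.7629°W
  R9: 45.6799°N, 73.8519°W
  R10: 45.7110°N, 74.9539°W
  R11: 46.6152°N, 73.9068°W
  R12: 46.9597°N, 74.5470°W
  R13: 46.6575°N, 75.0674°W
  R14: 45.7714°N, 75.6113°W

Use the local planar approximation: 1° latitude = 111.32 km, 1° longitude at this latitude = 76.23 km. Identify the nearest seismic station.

R13

Distances from 46.6707°N, 75.0794°W:
R3: √((0.0453·111.32)² + (-0.1226·76.23)²) = √(25.429791 + 87.343940) = 10.6195 km
R4: √((0.4586·111.32)² + (1.1488·76.23)²) = √(2606.240541 + 7669.034533) = 101.3670 km
R5: √((-0.2102·111.32)² + (0.6667·76.23)²) = √(547.534915 + 2582.930674) = 55.9506 km
R6: √((0.5744·111.32)² + (0.5586·76.23)²) = √(4088.605964 + 1813.233367) = 76.8234 km
R7: √((-0.7603·111.32)² + (-0.0004·76.23)²) = √(7163.353382 + 0.000930) = 84.6366 km
R8: √((-0.7957·111.32)² + (1.3165·76.23)²) = √(7845.942327 + 10071.486303) = 133.8560 km
R9: √((-0.9908·111.32)² + (1.2275·76.23)²) = √(12165.175851 + 8755.780006) = 144.6408 km
R10: √((-0.9597·111.32)² + (0.1255·76.23)²) = √(11413.461677 + 91.524906) = 107.2613 km
R11: √((-0.0555·111.32)² + (1.1726·76.23)²) = √(38.170897 + 7990.089044) = 89.6006 km
R12: √((0.2890·111.32)² + (0.5324·76.23)²) = √(1035.004125 + 1647.130212) = 51.7893 km
R13: √((-0.0132·111.32)² + (0.0120·76.23)²) = √(2.159207 + 0.836786) = 1.7309 km
R14: √((-0.8993·111.32)² + (-0.5319·76.23)²) = √(10022.027317 + 1644.037881) = 108.0096 km
Minimum: R13 at 1.7309 km.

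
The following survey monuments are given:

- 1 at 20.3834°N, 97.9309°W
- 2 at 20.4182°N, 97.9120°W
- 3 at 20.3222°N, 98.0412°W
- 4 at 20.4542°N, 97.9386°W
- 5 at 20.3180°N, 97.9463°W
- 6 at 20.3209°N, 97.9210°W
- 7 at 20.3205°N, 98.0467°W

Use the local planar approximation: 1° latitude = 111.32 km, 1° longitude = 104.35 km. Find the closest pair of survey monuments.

Pairwise distances:
1–2: √((0.0348·111.32)² + (0.0189·104.35)²) = √(15.007380 + 3.889632) = 4.3471 km
1–3: √((-0.0612·111.32)² + (-0.1103·104.35)²) = √(46.414026 + 132.475611) = 13.3750 km
1–4: √((0.0708·111.32)² + (-0.0077·104.35)²) = √(62.117349 + 0.645604) = 7.9223 km
1–5: √((-0.0654·111.32)² + (-0.0154·104.35)²) = √(53.003176 + 2.582417) = 7.4556 km
1–6: √((-0.0625·111.32)² + (0.0099·104.35)²) = √(48.406806 + 1.067223) = 7.0338 km
1–7: √((-0.0629·111.32)² + (-0.1158·104.35)²) = √(49.028396 + 146.016531) = 13.9658 km
2–3: √((-0.0960·111.32)² + (-0.1292·104.35)²) = √(114.205984 + 181.764863) = 17.2038 km
2–4: √((0.0360·111.32)² + (-0.0266·104.35)²) = √(16.060217 + 7.704566) = 4.8749 km
2–5: √((-0.1002·111.32)² + (-0.0343·104.35)²) = √(124.417605 + 12.810708) = 11.7144 km
2–6: √((-0.0973·111.32)² + (-0.0090·104.35)²) = √(117.320006 + 0.882003) = 10.8721 km
2–7: √((-0.0977·111.32)² + (-0.1347·104.35)²) = √(118.286593 + 197.569590) = 17.7723 km
3–4: √((0.1320·111.32)² + (0.1026·104.35)²) = √(215.920689 + 114.625074) = 18.1809 km
3–5: √((-0.0042·111.32)² + (0.0949·104.35)²) = √(0.218597 + 98.065745) = 9.9138 km
3–6: √((-0.0013·111.32)² + (0.1202·104.35)²) = √(0.020943 + 157.323588) = 12.5437 km
3–7: √((-0.0017·111.32)² + (-0.0055·104.35)²) = √(0.035813 + 0.329390) = 0.6043 km
4–5: √((-0.1362·111.32)² + (-0.0077·104.35)²) = √(229.879694 + 0.645604) = 15.1831 km
4–6: √((-0.1333·111.32)² + (0.0176·104.35)²) = √(220.194615 + 3.372953) = 14.9522 km
4–7: √((-0.1337·111.32)² + (-0.1081·104.35)²) = √(221.518096 + 127.243702) = 18.6752 km
5–6: √((0.0029·111.32)² + (0.0253·104.35)²) = √(0.104218 + 6.969890) = 2.6597 km
5–7: √((0.0025·111.32)² + (-0.1004·104.35)²) = √(0.077451 + 109.762081) = 10.4804 km
6–7: √((-0.0004·111.32)² + (-0.1257·104.35)²) = √(0.001983 + 172.050311) = 13.1169 km
Closest pair: 3–7 at 0.6043 km.

3 and 7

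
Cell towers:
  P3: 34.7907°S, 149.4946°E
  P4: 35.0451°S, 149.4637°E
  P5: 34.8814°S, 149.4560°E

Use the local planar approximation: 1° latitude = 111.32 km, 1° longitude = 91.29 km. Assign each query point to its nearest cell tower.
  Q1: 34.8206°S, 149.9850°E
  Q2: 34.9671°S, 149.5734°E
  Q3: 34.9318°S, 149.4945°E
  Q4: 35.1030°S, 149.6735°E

Q1→P3; Q2→P4; Q3→P5; Q4→P4

Q1 at 34.8206°S, 149.9850°E:
  P3: 44.8922 km
  P4: 53.7524 km
  P5: 48.7644 km
  → nearest: P3 (44.8922 km)
Q2 at 34.9671°S, 149.5734°E:
  P3: 20.9130 km
  P4: 13.2546 km
  P5: 14.3484 km
  → nearest: P4 (13.2546 km)
Q3 at 34.9318°S, 149.4945°E:
  P3: 15.7073 km
  P4: 12.9222 km
  P5: 6.6205 km
  → nearest: P5 (6.6205 km)
Q4 at 35.1030°S, 149.6735°E:
  P3: 38.4103 km
  P4: 20.2081 km
  P5: 31.6667 km
  → nearest: P4 (20.2081 km)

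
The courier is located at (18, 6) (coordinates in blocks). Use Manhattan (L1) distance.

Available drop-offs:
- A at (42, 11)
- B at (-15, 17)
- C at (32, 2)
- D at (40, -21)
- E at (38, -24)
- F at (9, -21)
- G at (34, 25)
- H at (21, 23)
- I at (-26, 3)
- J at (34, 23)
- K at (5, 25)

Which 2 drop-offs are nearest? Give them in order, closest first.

C, H

Distances from (18, 6):
A: 29 blocks
B: 44 blocks
C: 18 blocks
D: 49 blocks
E: 50 blocks
F: 36 blocks
G: 35 blocks
H: 20 blocks
I: 47 blocks
J: 33 blocks
K: 32 blocks
Sorted: C (18 blocks) < H (20 blocks) < A (29 blocks) < K (32 blocks) < …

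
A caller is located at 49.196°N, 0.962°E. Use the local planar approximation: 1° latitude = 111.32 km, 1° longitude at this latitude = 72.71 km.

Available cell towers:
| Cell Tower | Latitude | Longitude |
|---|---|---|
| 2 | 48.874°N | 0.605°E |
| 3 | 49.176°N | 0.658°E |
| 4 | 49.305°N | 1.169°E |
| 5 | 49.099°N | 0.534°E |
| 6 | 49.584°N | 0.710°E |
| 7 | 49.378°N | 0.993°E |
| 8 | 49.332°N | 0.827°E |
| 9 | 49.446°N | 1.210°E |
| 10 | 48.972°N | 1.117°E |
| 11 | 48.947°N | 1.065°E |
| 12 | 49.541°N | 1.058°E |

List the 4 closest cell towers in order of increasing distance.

Distances from 49.196°N, 0.962°E:
2: 44.257 km
3: 22.216 km
4: 19.333 km
5: 32.940 km
6: 46.918 km
7: 20.385 km
8: 18.043 km
9: 33.161 km
10: 27.364 km
11: 28.713 km
12: 39.035 km
Sorted: 8 (18.043 km) < 4 (19.333 km) < 7 (20.385 km) < 3 (22.216 km) < 10 (27.364 km) < 11 (28.713 km) < …

8, 4, 7, 3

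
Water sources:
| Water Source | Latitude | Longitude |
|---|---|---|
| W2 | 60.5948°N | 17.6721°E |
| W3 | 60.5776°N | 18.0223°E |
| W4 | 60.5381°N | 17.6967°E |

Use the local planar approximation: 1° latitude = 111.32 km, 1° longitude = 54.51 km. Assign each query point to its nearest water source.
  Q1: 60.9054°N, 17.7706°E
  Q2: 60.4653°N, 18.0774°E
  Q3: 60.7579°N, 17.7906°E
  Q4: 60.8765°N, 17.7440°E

Q1→W2; Q2→W3; Q3→W2; Q4→W2

Q1 at 60.9054°N, 17.7706°E:
  W2: 34.9904 km
  W3: 38.9848 km
  W4: 41.0858 km
  → nearest: W2 (34.9904 km)
Q2 at 60.4653°N, 18.0774°E:
  W2: 26.3802 km
  W3: 12.8570 km
  W4: 22.2782 km
  → nearest: W3 (12.8570 km)
Q3 at 60.7579°N, 17.7906°E:
  W2: 19.2711 km
  W3: 23.7142 km
  W4: 24.9978 km
  → nearest: W2 (19.2711 km)
Q4 at 60.8765°N, 17.7440°E:
  W2: 31.6028 km
  W3: 36.5686 km
  W4: 37.7588 km
  → nearest: W2 (31.6028 km)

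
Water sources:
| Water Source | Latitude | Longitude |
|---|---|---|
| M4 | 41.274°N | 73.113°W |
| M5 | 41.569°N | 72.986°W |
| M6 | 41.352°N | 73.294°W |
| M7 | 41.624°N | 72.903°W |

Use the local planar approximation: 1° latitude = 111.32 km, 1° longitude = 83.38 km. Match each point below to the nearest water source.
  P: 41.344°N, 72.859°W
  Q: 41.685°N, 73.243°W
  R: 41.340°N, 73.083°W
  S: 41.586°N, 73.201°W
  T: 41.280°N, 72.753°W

P→M4; Q→M5; R→M4; S→M5; T→M4

P at 41.344°N, 72.859°W:
  M4: 22.567 km
  M5: 27.193 km
  M6: 36.281 km
  M7: 31.385 km
  → nearest: M4 (22.567 km)
Q at 41.685°N, 73.243°W:
  M4: 47.019 km
  M5: 25.019 km
  M6: 37.313 km
  M7: 29.151 km
  → nearest: M5 (25.019 km)
R at 41.340°N, 73.083°W:
  M4: 7.761 km
  M5: 26.745 km
  M6: 17.644 km
  M7: 34.996 km
  → nearest: M4 (7.761 km)
S at 41.586°N, 73.201°W:
  M4: 35.498 km
  M5: 18.026 km
  M6: 27.179 km
  M7: 25.205 km
  → nearest: M5 (18.026 km)
T at 41.280°N, 72.753°W:
  M4: 30.024 km
  M5: 37.582 km
  M6: 45.815 km
  M7: 40.285 km
  → nearest: M4 (30.024 km)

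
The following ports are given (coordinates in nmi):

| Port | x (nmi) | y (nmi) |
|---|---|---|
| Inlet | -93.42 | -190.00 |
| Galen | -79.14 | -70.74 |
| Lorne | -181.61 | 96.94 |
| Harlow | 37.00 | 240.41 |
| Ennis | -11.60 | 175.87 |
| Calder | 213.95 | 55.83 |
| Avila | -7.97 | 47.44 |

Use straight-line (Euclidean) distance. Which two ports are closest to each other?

Harlow and Ennis

Pairwise distances:
Harlow–Ennis: √((-48.60)² + (-64.54)²) = √(2361.9600 + 4165.4116) = 80.79 nmi
Inlet–Galen: √((14.28)² + (119.26)²) = √(203.9184 + 14222.9476) = 120.11 nmi
Ennis–Avila: √((3.63)² + (-128.43)²) = √(13.1769 + 16494.2649) = 128.48 nmi
Galen–Avila: √((71.17)² + (118.18)²) = √(5065.1689 + 13966.5124) = 137.96 nmi
Lorne–Avila: √((173.64)² + (-49.50)²) = √(30150.8496 + 2450.2500) = 180.56 nmi
Lorne–Ennis: √((170.01)² + (78.93)²) = √(28903.4001 + 6229.9449) = 187.44 nmi
Galen–Lorne: √((-102.47)² + (167.68)²) = √(10500.1009 + 28116.5824) = 196.51 nmi
Harlow–Avila: √((-44.97)² + (-192.97)²) = √(2022.3009 + 37237.4209) = 198.14 nmi
Calder–Avila: √((-221.92)² + (-8.39)²) = √(49248.4864 + 70.3921) = 222.08 nmi
Inlet–Avila: √((85.45)² + (237.44)²) = √(7301.7025 + 56377.7536) = 252.35 nmi
Ennis–Calder: √((225.55)² + (-120.04)²) = √(50872.8025 + 14409.6016) = 255.50 nmi
Galen–Ennis: √((67.54)² + (246.61)²) = √(4561.6516 + 60816.4921) = 255.69 nmi
Harlow–Calder: √((176.95)² + (-184.58)²) = √(31311.3025 + 34069.7764) = 255.70 nmi
Lorne–Harlow: √((218.61)² + (143.47)²) = √(47790.3321 + 20583.6409) = 261.48 nmi
Inlet–Lorne: √((-88.19)² + (286.94)²) = √(7777.4761 + 82334.5636) = 300.19 nmi
Galen–Calder: √((293.09)² + (126.57)²) = √(85901.7481 + 16019.9649) = 319.25 nmi
Galen–Harlow: √((116.14)² + (311.15)²) = √(13488.4996 + 96814.3225) = 332.12 nmi
Inlet–Ennis: √((81.82)² + (365.87)²) = √(6694.5124 + 133860.8569) = 374.91 nmi
Inlet–Calder: √((307.37)² + (245.83)²) = √(94476.3169 + 60432.3889) = 393.58 nmi
Lorne–Calder: √((395.56)² + (-41.11)²) = √(156467.7136 + 1690.0321) = 397.69 nmi
Inlet–Harlow: √((130.42)² + (430.41)²) = √(17009.3764 + 185252.7681) = 449.74 nmi
Closest pair: Harlow–Ennis at 80.79 nmi.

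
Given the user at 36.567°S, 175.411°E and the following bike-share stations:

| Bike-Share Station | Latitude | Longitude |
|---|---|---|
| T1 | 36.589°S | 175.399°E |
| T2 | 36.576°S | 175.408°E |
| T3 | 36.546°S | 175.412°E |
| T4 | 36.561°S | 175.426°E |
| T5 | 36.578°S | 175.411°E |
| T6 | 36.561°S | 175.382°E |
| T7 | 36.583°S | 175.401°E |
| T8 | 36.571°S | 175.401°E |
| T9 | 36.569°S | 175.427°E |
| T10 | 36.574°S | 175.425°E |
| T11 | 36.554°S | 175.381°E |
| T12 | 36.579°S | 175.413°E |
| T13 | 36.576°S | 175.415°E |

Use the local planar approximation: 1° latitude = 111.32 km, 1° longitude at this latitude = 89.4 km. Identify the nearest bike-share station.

T8

Distances from 36.567°S, 175.411°E:
T1: √((-0.022·111.32)² + (-0.012·89.4)²) = √(5.99780 + 1.15090) = 2.674 km
T2: √((-0.009·111.32)² + (-0.003·89.4)²) = √(1.00376 + 0.07193) = 1.037 km
T3: √((0.021·111.32)² + (0.001·89.4)²) = √(5.46493 + 0.00799) = 2.339 km
T4: √((0.006·111.32)² + (0.015·89.4)²) = √(0.44612 + 1.79828) = 1.498 km
T5: √((-0.011·111.32)² + (0.000·89.4)²) = √(1.49945 + 0.00000) = 1.225 km
T6: √((0.006·111.32)² + (-0.029·89.4)²) = √(0.44612 + 6.72157) = 2.677 km
T7: √((-0.016·111.32)² + (-0.010·89.4)²) = √(3.17239 + 0.79924) = 1.993 km
T8: √((-0.004·111.32)² + (-0.010·89.4)²) = √(0.19827 + 0.79924) = 0.999 km
T9: √((-0.002·111.32)² + (0.016·89.4)²) = √(0.04957 + 2.04604) = 1.448 km
T10: √((-0.007·111.32)² + (0.014·89.4)²) = √(0.60721 + 1.56650) = 1.474 km
T11: √((0.013·111.32)² + (-0.030·89.4)²) = √(2.09427 + 7.19312) = 3.048 km
T12: √((-0.012·111.32)² + (0.002·89.4)²) = √(1.78447 + 0.03197) = 1.348 km
T13: √((-0.009·111.32)² + (0.004·89.4)²) = √(1.00376 + 0.12788) = 1.064 km
Minimum: T8 at 0.999 km.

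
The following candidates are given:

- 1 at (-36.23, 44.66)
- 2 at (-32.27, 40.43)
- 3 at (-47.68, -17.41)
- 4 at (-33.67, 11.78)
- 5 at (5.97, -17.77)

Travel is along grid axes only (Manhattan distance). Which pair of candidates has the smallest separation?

1 and 2

Pairwise distances:
1–2: 8.19
1–3: 73.52
1–4: 35.44
1–5: 104.63
2–3: 73.25
2–4: 30.05
2–5: 96.44
3–4: 43.20
3–5: 54.01
4–5: 69.19
Closest pair: 1–2 at 8.19.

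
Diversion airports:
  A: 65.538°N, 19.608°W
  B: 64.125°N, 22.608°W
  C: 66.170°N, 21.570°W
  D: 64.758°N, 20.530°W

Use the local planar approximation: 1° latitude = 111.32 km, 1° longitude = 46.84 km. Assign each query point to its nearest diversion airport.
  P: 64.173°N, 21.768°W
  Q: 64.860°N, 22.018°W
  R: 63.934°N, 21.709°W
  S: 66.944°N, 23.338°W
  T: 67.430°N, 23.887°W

P→B; Q→D; R→B; S→C; T→C

P at 64.173°N, 21.768°W:
  A: √((1.365·111.32)² + (2.160·46.84)²) = √(23089.34952 + 10236.25922) = 182.553 km
  B: √((-0.048·111.32)² + (-0.840·46.84)²) = √(28.55150 + 1548.07624) = 39.707 km
  C: √((1.997·111.32)² + (0.198·46.84)²) = √(49419.97542 + 86.01301) = 222.499 km
  D: √((0.585·111.32)² + (1.238·46.84)²) = √(4240.90093 + 3362.59887) = 87.198 km
  → nearest: B (39.707 km)
Q at 64.860°N, 22.018°W:
  A: √((0.678·111.32)² + (2.410·46.84)²) = √(5696.46959 + 12742.88776) = 135.792 km
  B: √((-0.735·111.32)² + (-0.590·46.84)²) = √(6694.54513 + 763.72639) = 86.361 km
  C: √((1.310·111.32)² + (0.448·46.84)²) = √(21266.15557 + 440.34169) = 147.331 km
  D: √((-0.102·111.32)² + (1.488·46.84)²) = √(128.92785 + 4857.80005) = 70.617 km
  → nearest: D (70.617 km)
R at 63.934°N, 21.709°W:
  A: √((1.604·111.32)² + (2.101·46.84)²) = √(31882.70224 + 9684.69343) = 203.881 km
  B: √((0.191·111.32)² + (-0.899·46.84)²) = √(452.07775 + 1773.18136) = 47.173 km
  C: √((2.236·111.32)² + (0.139·46.84)²) = √(61956.94479 + 42.39000) = 248.997 km
  D: √((0.824·111.32)² + (1.179·46.84)²) = √(8413.96728 + 3049.72994) = 107.069 km
  → nearest: B (47.173 km)
S at 66.944°N, 23.338°W:
  A: √((-1.406·111.32)² + (3.730·46.84)²) = √(24497.23321 + 30524.70225) = 234.568 km
  B: √((-2.819·111.32)² + (0.730·46.84)²) = √(98477.39393 + 1169.17493) = 315.668 km
  C: √((-0.774·111.32)² + (1.768·46.84)²) = √(7423.83510 + 6858.01284) = 119.507 km
  D: √((-2.186·111.32)² + (2.808·46.84)²) = √(59217.04210 + 17299.27807) = 276.616 km
  → nearest: C (119.507 km)
T at 67.430°N, 23.887°W:
  A: √((-1.892·111.32)² + (4.279·46.84)²) = √(44359.70603 + 40171.52749) = 290.743 km
  B: √((-3.305·111.32)² + (1.279·46.84)²) = √(135359.68124 + 3589.01160) = 372.758 km
  C: √((-1.260·111.32)² + (2.317·46.84)²) = √(19673.76527 + 11778.38756) = 177.348 km
  D: √((-2.672·111.32)² + (3.357·46.84)²) = √(88474.74160 + 24725.00883) = 336.452 km
  → nearest: C (177.348 km)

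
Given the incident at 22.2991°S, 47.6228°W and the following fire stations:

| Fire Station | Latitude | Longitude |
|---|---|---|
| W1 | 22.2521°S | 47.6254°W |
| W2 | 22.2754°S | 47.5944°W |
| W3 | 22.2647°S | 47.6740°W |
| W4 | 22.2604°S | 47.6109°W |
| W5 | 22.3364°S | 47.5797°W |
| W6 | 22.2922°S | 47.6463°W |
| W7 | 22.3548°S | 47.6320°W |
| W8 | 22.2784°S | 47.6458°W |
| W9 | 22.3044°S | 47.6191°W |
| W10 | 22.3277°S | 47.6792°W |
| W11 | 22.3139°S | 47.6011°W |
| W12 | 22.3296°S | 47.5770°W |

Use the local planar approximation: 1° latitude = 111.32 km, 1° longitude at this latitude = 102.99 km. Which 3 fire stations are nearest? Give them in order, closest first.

W9, W6, W11

Distances from 22.2991°S, 47.6228°W:
W1: 5.2389 km
W2: 3.9390 km
W3: 6.5169 km
W4: 4.4790 km
W5: 6.0782 km
W6: 2.5392 km
W7: 6.2725 km
W8: 3.3047 km
W9: 0.7024 km
W10: 6.6239 km
W11: 2.7765 km
W12: 5.8118 km
Sorted: W9 (0.7024 km) < W6 (2.5392 km) < W11 (2.7765 km) < W8 (3.3047 km) < W2 (3.9390 km) < …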